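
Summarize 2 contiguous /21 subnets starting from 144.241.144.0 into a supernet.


Original prefix: /21
Number of subnets: 2 = 2^1
New prefix = 21 - 1 = 20
Supernet: 144.241.144.0/20


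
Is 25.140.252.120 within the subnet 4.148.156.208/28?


Subnet network: 4.148.156.208
Test IP AND mask: 25.140.252.112
No, 25.140.252.120 is not in 4.148.156.208/28


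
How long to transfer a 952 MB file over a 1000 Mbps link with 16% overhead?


Effective throughput = 1000 * (1 - 16/100) = 840 Mbps
File size in Mb = 952 * 8 = 7616 Mb
Time = 7616 / 840
Time = 9.0667 seconds


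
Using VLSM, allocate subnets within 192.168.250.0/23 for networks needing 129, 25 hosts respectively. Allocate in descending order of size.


129 hosts -> /24 (254 usable): 192.168.250.0/24
25 hosts -> /27 (30 usable): 192.168.251.0/27
Allocation: 192.168.250.0/24 (129 hosts, 254 usable); 192.168.251.0/27 (25 hosts, 30 usable)


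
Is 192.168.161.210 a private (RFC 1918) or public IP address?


RFC 1918 private ranges:
  10.0.0.0/8 (10.0.0.0 - 10.255.255.255)
  172.16.0.0/12 (172.16.0.0 - 172.31.255.255)
  192.168.0.0/16 (192.168.0.0 - 192.168.255.255)
Private (in 192.168.0.0/16)


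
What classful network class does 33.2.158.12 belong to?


First octet: 33
Binary: 00100001
0xxxxxxx -> Class A (1-126)
Class A, default mask 255.0.0.0 (/8)


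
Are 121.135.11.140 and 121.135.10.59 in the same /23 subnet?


Mask: 255.255.254.0
121.135.11.140 AND mask = 121.135.10.0
121.135.10.59 AND mask = 121.135.10.0
Yes, same subnet (121.135.10.0)


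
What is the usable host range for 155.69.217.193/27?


Network: 155.69.217.192
Broadcast: 155.69.217.223
First usable = network + 1
Last usable = broadcast - 1
Range: 155.69.217.193 to 155.69.217.222


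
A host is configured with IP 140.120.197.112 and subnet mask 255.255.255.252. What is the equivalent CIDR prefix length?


Binary: 11111111.11111111.11111111.11111100
Count leading 1s
Prefix: /30


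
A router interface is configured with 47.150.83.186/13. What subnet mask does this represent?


/13 means 13 network bits, 19 host bits
Binary: 11111111111110000000000000000000
Mask: 255.248.0.0


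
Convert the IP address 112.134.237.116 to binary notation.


112 = 01110000
134 = 10000110
237 = 11101101
116 = 01110100
Binary: 01110000.10000110.11101101.01110100


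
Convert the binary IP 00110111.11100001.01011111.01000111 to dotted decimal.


00110111 = 55
11100001 = 225
01011111 = 95
01000111 = 71
IP: 55.225.95.71


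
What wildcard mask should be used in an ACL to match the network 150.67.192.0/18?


Subnet mask: 255.255.192.0
Wildcard = 255.255.255.255 - subnet mask
255 - 255 = 0
255 - 255 = 0
255 - 192 = 63
255 - 0 = 255
Wildcard: 0.0.63.255


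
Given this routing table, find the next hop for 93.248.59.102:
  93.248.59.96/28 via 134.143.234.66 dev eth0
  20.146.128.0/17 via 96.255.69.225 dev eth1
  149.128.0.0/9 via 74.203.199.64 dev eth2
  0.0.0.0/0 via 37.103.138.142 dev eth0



Longest prefix match for 93.248.59.102:
  /28 93.248.59.96: MATCH
  /17 20.146.128.0: no
  /9 149.128.0.0: no
  /0 0.0.0.0: MATCH
Selected: next-hop 134.143.234.66 via eth0 (matched /28)


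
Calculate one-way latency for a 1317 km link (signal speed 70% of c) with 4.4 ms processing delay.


Speed = 0.7 * 3e5 km/s = 210000 km/s
Propagation delay = 1317 / 210000 = 0.0063 s = 6.2714 ms
Processing delay = 4.4 ms
Total one-way latency = 10.6714 ms


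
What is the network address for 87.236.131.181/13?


IP:   01010111.11101100.10000011.10110101
Mask: 11111111.11111000.00000000.00000000
AND operation:
Net:  01010111.11101000.00000000.00000000
Network: 87.232.0.0/13


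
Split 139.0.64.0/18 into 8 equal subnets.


New prefix = 18 + 3 = 21
Each subnet has 2048 addresses
  139.0.64.0/21
  139.0.72.0/21
  139.0.80.0/21
  139.0.88.0/21
  139.0.96.0/21
  139.0.104.0/21
  139.0.112.0/21
  139.0.120.0/21
Subnets: 139.0.64.0/21, 139.0.72.0/21, 139.0.80.0/21, 139.0.88.0/21, 139.0.96.0/21, 139.0.104.0/21, 139.0.112.0/21, 139.0.120.0/21


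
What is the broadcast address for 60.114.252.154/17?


Network: 60.114.128.0/17
Host bits = 15
Set all host bits to 1:
Broadcast: 60.114.255.255


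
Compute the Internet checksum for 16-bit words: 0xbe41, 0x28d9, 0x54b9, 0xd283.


Sum all words (with carry folding):
+ 0xbe41 = 0xbe41
+ 0x28d9 = 0xe71a
+ 0x54b9 = 0x3bd4
+ 0xd283 = 0x0e58
One's complement: ~0x0e58
Checksum = 0xf1a7


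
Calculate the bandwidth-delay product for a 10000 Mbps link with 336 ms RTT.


BDP = bandwidth * RTT
= 10000 Mbps * 336 ms
= 10000 * 1e6 * 336 / 1000 bits
= 3360000000 bits
= 420000000 bytes
= 410156.25 KB
BDP = 3360000000 bits (420000000 bytes)


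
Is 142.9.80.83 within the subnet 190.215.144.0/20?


Subnet network: 190.215.144.0
Test IP AND mask: 142.9.80.0
No, 142.9.80.83 is not in 190.215.144.0/20


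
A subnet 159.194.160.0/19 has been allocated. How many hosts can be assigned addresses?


Host bits = 32 - 19 = 13
Total addresses = 2^13 = 8192
Usable = total - 2 (network and broadcast)
Usable hosts: 8190


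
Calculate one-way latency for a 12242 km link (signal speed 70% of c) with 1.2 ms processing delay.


Speed = 0.7 * 3e5 km/s = 210000 km/s
Propagation delay = 12242 / 210000 = 0.0583 s = 58.2952 ms
Processing delay = 1.2 ms
Total one-way latency = 59.4952 ms


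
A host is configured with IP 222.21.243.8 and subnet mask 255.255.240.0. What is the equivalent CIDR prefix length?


Binary: 11111111.11111111.11110000.00000000
Count leading 1s
Prefix: /20


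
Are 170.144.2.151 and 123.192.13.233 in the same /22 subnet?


Mask: 255.255.252.0
170.144.2.151 AND mask = 170.144.0.0
123.192.13.233 AND mask = 123.192.12.0
No, different subnets (170.144.0.0 vs 123.192.12.0)


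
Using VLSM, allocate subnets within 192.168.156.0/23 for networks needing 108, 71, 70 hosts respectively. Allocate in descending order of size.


108 hosts -> /25 (126 usable): 192.168.156.0/25
71 hosts -> /25 (126 usable): 192.168.156.128/25
70 hosts -> /25 (126 usable): 192.168.157.0/25
Allocation: 192.168.156.0/25 (108 hosts, 126 usable); 192.168.156.128/25 (71 hosts, 126 usable); 192.168.157.0/25 (70 hosts, 126 usable)


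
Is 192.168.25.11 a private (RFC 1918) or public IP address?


RFC 1918 private ranges:
  10.0.0.0/8 (10.0.0.0 - 10.255.255.255)
  172.16.0.0/12 (172.16.0.0 - 172.31.255.255)
  192.168.0.0/16 (192.168.0.0 - 192.168.255.255)
Private (in 192.168.0.0/16)


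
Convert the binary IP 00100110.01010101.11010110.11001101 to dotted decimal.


00100110 = 38
01010101 = 85
11010110 = 214
11001101 = 205
IP: 38.85.214.205


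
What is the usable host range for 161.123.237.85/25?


Network: 161.123.237.0
Broadcast: 161.123.237.127
First usable = network + 1
Last usable = broadcast - 1
Range: 161.123.237.1 to 161.123.237.126


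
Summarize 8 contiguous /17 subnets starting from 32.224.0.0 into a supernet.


Original prefix: /17
Number of subnets: 8 = 2^3
New prefix = 17 - 3 = 14
Supernet: 32.224.0.0/14


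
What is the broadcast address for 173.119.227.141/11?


Network: 173.96.0.0/11
Host bits = 21
Set all host bits to 1:
Broadcast: 173.127.255.255


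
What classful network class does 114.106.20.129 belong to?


First octet: 114
Binary: 01110010
0xxxxxxx -> Class A (1-126)
Class A, default mask 255.0.0.0 (/8)


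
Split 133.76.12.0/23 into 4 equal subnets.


New prefix = 23 + 2 = 25
Each subnet has 128 addresses
  133.76.12.0/25
  133.76.12.128/25
  133.76.13.0/25
  133.76.13.128/25
Subnets: 133.76.12.0/25, 133.76.12.128/25, 133.76.13.0/25, 133.76.13.128/25


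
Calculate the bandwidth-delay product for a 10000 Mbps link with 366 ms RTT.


BDP = bandwidth * RTT
= 10000 Mbps * 366 ms
= 10000 * 1e6 * 366 / 1000 bits
= 3660000000 bits
= 457500000 bytes
= 446777.3438 KB
BDP = 3660000000 bits (457500000 bytes)


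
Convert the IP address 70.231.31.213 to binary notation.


70 = 01000110
231 = 11100111
31 = 00011111
213 = 11010101
Binary: 01000110.11100111.00011111.11010101


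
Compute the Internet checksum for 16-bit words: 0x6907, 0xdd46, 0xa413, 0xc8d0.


Sum all words (with carry folding):
+ 0x6907 = 0x6907
+ 0xdd46 = 0x464e
+ 0xa413 = 0xea61
+ 0xc8d0 = 0xb332
One's complement: ~0xb332
Checksum = 0x4ccd


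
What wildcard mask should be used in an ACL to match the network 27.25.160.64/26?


Subnet mask: 255.255.255.192
Wildcard = 255.255.255.255 - subnet mask
255 - 255 = 0
255 - 255 = 0
255 - 255 = 0
255 - 192 = 63
Wildcard: 0.0.0.63


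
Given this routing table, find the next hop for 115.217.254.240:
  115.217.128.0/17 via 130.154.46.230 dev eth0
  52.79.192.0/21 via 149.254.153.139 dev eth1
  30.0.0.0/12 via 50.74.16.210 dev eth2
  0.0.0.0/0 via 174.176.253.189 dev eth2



Longest prefix match for 115.217.254.240:
  /17 115.217.128.0: MATCH
  /21 52.79.192.0: no
  /12 30.0.0.0: no
  /0 0.0.0.0: MATCH
Selected: next-hop 130.154.46.230 via eth0 (matched /17)


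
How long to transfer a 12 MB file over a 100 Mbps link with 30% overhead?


Effective throughput = 100 * (1 - 30/100) = 70 Mbps
File size in Mb = 12 * 8 = 96 Mb
Time = 96 / 70
Time = 1.3714 seconds


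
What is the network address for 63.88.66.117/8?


IP:   00111111.01011000.01000010.01110101
Mask: 11111111.00000000.00000000.00000000
AND operation:
Net:  00111111.00000000.00000000.00000000
Network: 63.0.0.0/8


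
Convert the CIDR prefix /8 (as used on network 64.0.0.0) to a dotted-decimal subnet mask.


/8 means 8 network bits, 24 host bits
Binary: 11111111000000000000000000000000
Mask: 255.0.0.0


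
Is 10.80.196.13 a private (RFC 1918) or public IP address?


RFC 1918 private ranges:
  10.0.0.0/8 (10.0.0.0 - 10.255.255.255)
  172.16.0.0/12 (172.16.0.0 - 172.31.255.255)
  192.168.0.0/16 (192.168.0.0 - 192.168.255.255)
Private (in 10.0.0.0/8)


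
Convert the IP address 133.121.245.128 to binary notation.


133 = 10000101
121 = 01111001
245 = 11110101
128 = 10000000
Binary: 10000101.01111001.11110101.10000000


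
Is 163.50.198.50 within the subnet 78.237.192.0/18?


Subnet network: 78.237.192.0
Test IP AND mask: 163.50.192.0
No, 163.50.198.50 is not in 78.237.192.0/18


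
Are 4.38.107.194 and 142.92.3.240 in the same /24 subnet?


Mask: 255.255.255.0
4.38.107.194 AND mask = 4.38.107.0
142.92.3.240 AND mask = 142.92.3.0
No, different subnets (4.38.107.0 vs 142.92.3.0)


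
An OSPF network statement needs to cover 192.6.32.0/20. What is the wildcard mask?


Subnet mask: 255.255.240.0
Wildcard = 255.255.255.255 - subnet mask
255 - 255 = 0
255 - 255 = 0
255 - 240 = 15
255 - 0 = 255
Wildcard: 0.0.15.255


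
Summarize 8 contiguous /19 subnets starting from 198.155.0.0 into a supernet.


Original prefix: /19
Number of subnets: 8 = 2^3
New prefix = 19 - 3 = 16
Supernet: 198.155.0.0/16


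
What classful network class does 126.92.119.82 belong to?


First octet: 126
Binary: 01111110
0xxxxxxx -> Class A (1-126)
Class A, default mask 255.0.0.0 (/8)


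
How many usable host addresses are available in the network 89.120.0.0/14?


Host bits = 32 - 14 = 18
Total addresses = 2^18 = 262144
Usable = total - 2 (network and broadcast)
Usable hosts: 262142


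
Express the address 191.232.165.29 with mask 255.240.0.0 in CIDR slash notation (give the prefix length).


Binary: 11111111.11110000.00000000.00000000
Count leading 1s
Prefix: /12


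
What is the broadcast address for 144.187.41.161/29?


Network: 144.187.41.160/29
Host bits = 3
Set all host bits to 1:
Broadcast: 144.187.41.167


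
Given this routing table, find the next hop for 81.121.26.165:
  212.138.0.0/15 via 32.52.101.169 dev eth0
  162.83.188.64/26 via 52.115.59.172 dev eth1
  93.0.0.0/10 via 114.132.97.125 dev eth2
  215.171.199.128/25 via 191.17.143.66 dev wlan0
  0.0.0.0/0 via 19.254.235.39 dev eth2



Longest prefix match for 81.121.26.165:
  /15 212.138.0.0: no
  /26 162.83.188.64: no
  /10 93.0.0.0: no
  /25 215.171.199.128: no
  /0 0.0.0.0: MATCH
Selected: next-hop 19.254.235.39 via eth2 (matched /0)


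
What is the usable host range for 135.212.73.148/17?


Network: 135.212.0.0
Broadcast: 135.212.127.255
First usable = network + 1
Last usable = broadcast - 1
Range: 135.212.0.1 to 135.212.127.254


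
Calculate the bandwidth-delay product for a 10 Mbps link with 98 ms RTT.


BDP = bandwidth * RTT
= 10 Mbps * 98 ms
= 10 * 1e6 * 98 / 1000 bits
= 980000 bits
= 122500 bytes
= 119.6289 KB
BDP = 980000 bits (122500 bytes)


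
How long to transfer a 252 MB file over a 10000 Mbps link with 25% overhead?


Effective throughput = 10000 * (1 - 25/100) = 7500 Mbps
File size in Mb = 252 * 8 = 2016 Mb
Time = 2016 / 7500
Time = 0.2688 seconds


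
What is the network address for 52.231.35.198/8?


IP:   00110100.11100111.00100011.11000110
Mask: 11111111.00000000.00000000.00000000
AND operation:
Net:  00110100.00000000.00000000.00000000
Network: 52.0.0.0/8


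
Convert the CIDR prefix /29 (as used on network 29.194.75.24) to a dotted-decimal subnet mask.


/29 means 29 network bits, 3 host bits
Binary: 11111111111111111111111111111000
Mask: 255.255.255.248


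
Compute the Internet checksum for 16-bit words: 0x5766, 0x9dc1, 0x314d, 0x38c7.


Sum all words (with carry folding):
+ 0x5766 = 0x5766
+ 0x9dc1 = 0xf527
+ 0x314d = 0x2675
+ 0x38c7 = 0x5f3c
One's complement: ~0x5f3c
Checksum = 0xa0c3


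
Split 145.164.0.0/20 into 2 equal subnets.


New prefix = 20 + 1 = 21
Each subnet has 2048 addresses
  145.164.0.0/21
  145.164.8.0/21
Subnets: 145.164.0.0/21, 145.164.8.0/21


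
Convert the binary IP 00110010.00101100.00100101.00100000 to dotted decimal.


00110010 = 50
00101100 = 44
00100101 = 37
00100000 = 32
IP: 50.44.37.32


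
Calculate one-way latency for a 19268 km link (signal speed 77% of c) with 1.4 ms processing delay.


Speed = 0.77 * 3e5 km/s = 231000 km/s
Propagation delay = 19268 / 231000 = 0.0834 s = 83.4113 ms
Processing delay = 1.4 ms
Total one-way latency = 84.8113 ms


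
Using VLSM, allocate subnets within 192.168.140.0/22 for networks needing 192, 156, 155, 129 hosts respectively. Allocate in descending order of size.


192 hosts -> /24 (254 usable): 192.168.140.0/24
156 hosts -> /24 (254 usable): 192.168.141.0/24
155 hosts -> /24 (254 usable): 192.168.142.0/24
129 hosts -> /24 (254 usable): 192.168.143.0/24
Allocation: 192.168.140.0/24 (192 hosts, 254 usable); 192.168.141.0/24 (156 hosts, 254 usable); 192.168.142.0/24 (155 hosts, 254 usable); 192.168.143.0/24 (129 hosts, 254 usable)


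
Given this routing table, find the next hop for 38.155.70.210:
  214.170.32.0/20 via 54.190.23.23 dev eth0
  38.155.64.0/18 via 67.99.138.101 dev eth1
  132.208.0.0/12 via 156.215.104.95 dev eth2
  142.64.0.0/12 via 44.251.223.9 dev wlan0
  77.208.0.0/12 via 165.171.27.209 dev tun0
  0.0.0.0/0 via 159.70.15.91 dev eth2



Longest prefix match for 38.155.70.210:
  /20 214.170.32.0: no
  /18 38.155.64.0: MATCH
  /12 132.208.0.0: no
  /12 142.64.0.0: no
  /12 77.208.0.0: no
  /0 0.0.0.0: MATCH
Selected: next-hop 67.99.138.101 via eth1 (matched /18)


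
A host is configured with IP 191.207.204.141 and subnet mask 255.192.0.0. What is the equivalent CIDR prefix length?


Binary: 11111111.11000000.00000000.00000000
Count leading 1s
Prefix: /10


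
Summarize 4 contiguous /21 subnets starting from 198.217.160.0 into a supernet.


Original prefix: /21
Number of subnets: 4 = 2^2
New prefix = 21 - 2 = 19
Supernet: 198.217.160.0/19


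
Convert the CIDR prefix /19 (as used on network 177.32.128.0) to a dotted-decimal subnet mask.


/19 means 19 network bits, 13 host bits
Binary: 11111111111111111110000000000000
Mask: 255.255.224.0


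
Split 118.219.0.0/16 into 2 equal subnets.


New prefix = 16 + 1 = 17
Each subnet has 32768 addresses
  118.219.0.0/17
  118.219.128.0/17
Subnets: 118.219.0.0/17, 118.219.128.0/17


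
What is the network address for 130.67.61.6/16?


IP:   10000010.01000011.00111101.00000110
Mask: 11111111.11111111.00000000.00000000
AND operation:
Net:  10000010.01000011.00000000.00000000
Network: 130.67.0.0/16


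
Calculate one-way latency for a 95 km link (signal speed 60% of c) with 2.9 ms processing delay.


Speed = 0.6 * 3e5 km/s = 180000 km/s
Propagation delay = 95 / 180000 = 0.0005 s = 0.5278 ms
Processing delay = 2.9 ms
Total one-way latency = 3.4278 ms


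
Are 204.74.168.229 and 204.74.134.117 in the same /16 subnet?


Mask: 255.255.0.0
204.74.168.229 AND mask = 204.74.0.0
204.74.134.117 AND mask = 204.74.0.0
Yes, same subnet (204.74.0.0)


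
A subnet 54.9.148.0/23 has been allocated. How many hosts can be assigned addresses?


Host bits = 32 - 23 = 9
Total addresses = 2^9 = 512
Usable = total - 2 (network and broadcast)
Usable hosts: 510


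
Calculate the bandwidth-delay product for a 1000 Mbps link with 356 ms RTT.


BDP = bandwidth * RTT
= 1000 Mbps * 356 ms
= 1000 * 1e6 * 356 / 1000 bits
= 356000000 bits
= 44500000 bytes
= 43457.0312 KB
BDP = 356000000 bits (44500000 bytes)


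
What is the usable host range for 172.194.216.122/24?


Network: 172.194.216.0
Broadcast: 172.194.216.255
First usable = network + 1
Last usable = broadcast - 1
Range: 172.194.216.1 to 172.194.216.254


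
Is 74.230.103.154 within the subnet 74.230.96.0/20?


Subnet network: 74.230.96.0
Test IP AND mask: 74.230.96.0
Yes, 74.230.103.154 is in 74.230.96.0/20


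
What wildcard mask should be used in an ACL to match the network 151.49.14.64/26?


Subnet mask: 255.255.255.192
Wildcard = 255.255.255.255 - subnet mask
255 - 255 = 0
255 - 255 = 0
255 - 255 = 0
255 - 192 = 63
Wildcard: 0.0.0.63


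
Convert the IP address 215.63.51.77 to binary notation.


215 = 11010111
63 = 00111111
51 = 00110011
77 = 01001101
Binary: 11010111.00111111.00110011.01001101


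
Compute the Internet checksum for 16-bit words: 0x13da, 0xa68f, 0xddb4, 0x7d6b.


Sum all words (with carry folding):
+ 0x13da = 0x13da
+ 0xa68f = 0xba69
+ 0xddb4 = 0x981e
+ 0x7d6b = 0x158a
One's complement: ~0x158a
Checksum = 0xea75


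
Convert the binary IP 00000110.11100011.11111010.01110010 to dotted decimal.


00000110 = 6
11100011 = 227
11111010 = 250
01110010 = 114
IP: 6.227.250.114


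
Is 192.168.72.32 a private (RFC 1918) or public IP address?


RFC 1918 private ranges:
  10.0.0.0/8 (10.0.0.0 - 10.255.255.255)
  172.16.0.0/12 (172.16.0.0 - 172.31.255.255)
  192.168.0.0/16 (192.168.0.0 - 192.168.255.255)
Private (in 192.168.0.0/16)


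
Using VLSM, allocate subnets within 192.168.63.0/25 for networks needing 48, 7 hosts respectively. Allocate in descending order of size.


48 hosts -> /26 (62 usable): 192.168.63.0/26
7 hosts -> /28 (14 usable): 192.168.63.64/28
Allocation: 192.168.63.0/26 (48 hosts, 62 usable); 192.168.63.64/28 (7 hosts, 14 usable)


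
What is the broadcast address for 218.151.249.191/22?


Network: 218.151.248.0/22
Host bits = 10
Set all host bits to 1:
Broadcast: 218.151.251.255


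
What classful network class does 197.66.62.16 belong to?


First octet: 197
Binary: 11000101
110xxxxx -> Class C (192-223)
Class C, default mask 255.255.255.0 (/24)


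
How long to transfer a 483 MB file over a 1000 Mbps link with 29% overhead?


Effective throughput = 1000 * (1 - 29/100) = 710 Mbps
File size in Mb = 483 * 8 = 3864 Mb
Time = 3864 / 710
Time = 5.4423 seconds


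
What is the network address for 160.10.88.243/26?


IP:   10100000.00001010.01011000.11110011
Mask: 11111111.11111111.11111111.11000000
AND operation:
Net:  10100000.00001010.01011000.11000000
Network: 160.10.88.192/26


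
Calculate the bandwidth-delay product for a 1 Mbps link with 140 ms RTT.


BDP = bandwidth * RTT
= 1 Mbps * 140 ms
= 1 * 1e6 * 140 / 1000 bits
= 140000 bits
= 17500 bytes
= 17.0898 KB
BDP = 140000 bits (17500 bytes)


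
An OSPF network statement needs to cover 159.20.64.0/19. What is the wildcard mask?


Subnet mask: 255.255.224.0
Wildcard = 255.255.255.255 - subnet mask
255 - 255 = 0
255 - 255 = 0
255 - 224 = 31
255 - 0 = 255
Wildcard: 0.0.31.255


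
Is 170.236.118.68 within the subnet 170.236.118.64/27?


Subnet network: 170.236.118.64
Test IP AND mask: 170.236.118.64
Yes, 170.236.118.68 is in 170.236.118.64/27


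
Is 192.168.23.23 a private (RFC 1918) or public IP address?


RFC 1918 private ranges:
  10.0.0.0/8 (10.0.0.0 - 10.255.255.255)
  172.16.0.0/12 (172.16.0.0 - 172.31.255.255)
  192.168.0.0/16 (192.168.0.0 - 192.168.255.255)
Private (in 192.168.0.0/16)


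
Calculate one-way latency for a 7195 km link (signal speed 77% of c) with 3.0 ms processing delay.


Speed = 0.77 * 3e5 km/s = 231000 km/s
Propagation delay = 7195 / 231000 = 0.0311 s = 31.1472 ms
Processing delay = 3.0 ms
Total one-way latency = 34.1472 ms


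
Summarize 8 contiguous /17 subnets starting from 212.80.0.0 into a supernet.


Original prefix: /17
Number of subnets: 8 = 2^3
New prefix = 17 - 3 = 14
Supernet: 212.80.0.0/14


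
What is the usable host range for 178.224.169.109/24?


Network: 178.224.169.0
Broadcast: 178.224.169.255
First usable = network + 1
Last usable = broadcast - 1
Range: 178.224.169.1 to 178.224.169.254


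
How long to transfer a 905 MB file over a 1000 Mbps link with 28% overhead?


Effective throughput = 1000 * (1 - 28/100) = 720 Mbps
File size in Mb = 905 * 8 = 7240 Mb
Time = 7240 / 720
Time = 10.0556 seconds


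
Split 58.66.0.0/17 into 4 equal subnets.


New prefix = 17 + 2 = 19
Each subnet has 8192 addresses
  58.66.0.0/19
  58.66.32.0/19
  58.66.64.0/19
  58.66.96.0/19
Subnets: 58.66.0.0/19, 58.66.32.0/19, 58.66.64.0/19, 58.66.96.0/19


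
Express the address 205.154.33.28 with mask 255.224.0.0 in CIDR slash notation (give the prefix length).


Binary: 11111111.11100000.00000000.00000000
Count leading 1s
Prefix: /11


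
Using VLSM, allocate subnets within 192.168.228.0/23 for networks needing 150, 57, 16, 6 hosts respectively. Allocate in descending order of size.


150 hosts -> /24 (254 usable): 192.168.228.0/24
57 hosts -> /26 (62 usable): 192.168.229.0/26
16 hosts -> /27 (30 usable): 192.168.229.64/27
6 hosts -> /29 (6 usable): 192.168.229.96/29
Allocation: 192.168.228.0/24 (150 hosts, 254 usable); 192.168.229.0/26 (57 hosts, 62 usable); 192.168.229.64/27 (16 hosts, 30 usable); 192.168.229.96/29 (6 hosts, 6 usable)


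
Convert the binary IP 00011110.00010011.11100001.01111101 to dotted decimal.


00011110 = 30
00010011 = 19
11100001 = 225
01111101 = 125
IP: 30.19.225.125


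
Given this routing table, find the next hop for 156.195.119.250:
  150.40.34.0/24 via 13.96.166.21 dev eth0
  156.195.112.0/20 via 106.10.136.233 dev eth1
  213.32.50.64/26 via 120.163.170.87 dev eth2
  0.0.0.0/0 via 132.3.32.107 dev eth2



Longest prefix match for 156.195.119.250:
  /24 150.40.34.0: no
  /20 156.195.112.0: MATCH
  /26 213.32.50.64: no
  /0 0.0.0.0: MATCH
Selected: next-hop 106.10.136.233 via eth1 (matched /20)


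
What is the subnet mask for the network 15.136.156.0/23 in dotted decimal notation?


/23 means 23 network bits, 9 host bits
Binary: 11111111111111111111111000000000
Mask: 255.255.254.0


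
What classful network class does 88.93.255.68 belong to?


First octet: 88
Binary: 01011000
0xxxxxxx -> Class A (1-126)
Class A, default mask 255.0.0.0 (/8)


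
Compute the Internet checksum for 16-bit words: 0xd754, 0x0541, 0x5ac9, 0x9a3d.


Sum all words (with carry folding):
+ 0xd754 = 0xd754
+ 0x0541 = 0xdc95
+ 0x5ac9 = 0x375f
+ 0x9a3d = 0xd19c
One's complement: ~0xd19c
Checksum = 0x2e63


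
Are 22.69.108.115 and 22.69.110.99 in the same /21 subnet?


Mask: 255.255.248.0
22.69.108.115 AND mask = 22.69.104.0
22.69.110.99 AND mask = 22.69.104.0
Yes, same subnet (22.69.104.0)


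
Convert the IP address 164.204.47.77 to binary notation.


164 = 10100100
204 = 11001100
47 = 00101111
77 = 01001101
Binary: 10100100.11001100.00101111.01001101


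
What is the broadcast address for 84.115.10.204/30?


Network: 84.115.10.204/30
Host bits = 2
Set all host bits to 1:
Broadcast: 84.115.10.207


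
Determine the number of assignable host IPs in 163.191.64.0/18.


Host bits = 32 - 18 = 14
Total addresses = 2^14 = 16384
Usable = total - 2 (network and broadcast)
Usable hosts: 16382


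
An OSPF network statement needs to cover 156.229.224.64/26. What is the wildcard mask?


Subnet mask: 255.255.255.192
Wildcard = 255.255.255.255 - subnet mask
255 - 255 = 0
255 - 255 = 0
255 - 255 = 0
255 - 192 = 63
Wildcard: 0.0.0.63


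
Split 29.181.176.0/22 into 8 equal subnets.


New prefix = 22 + 3 = 25
Each subnet has 128 addresses
  29.181.176.0/25
  29.181.176.128/25
  29.181.177.0/25
  29.181.177.128/25
  29.181.178.0/25
  29.181.178.128/25
  29.181.179.0/25
  29.181.179.128/25
Subnets: 29.181.176.0/25, 29.181.176.128/25, 29.181.177.0/25, 29.181.177.128/25, 29.181.178.0/25, 29.181.178.128/25, 29.181.179.0/25, 29.181.179.128/25


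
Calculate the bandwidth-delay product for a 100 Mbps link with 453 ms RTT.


BDP = bandwidth * RTT
= 100 Mbps * 453 ms
= 100 * 1e6 * 453 / 1000 bits
= 45300000 bits
= 5662500 bytes
= 5529.7852 KB
BDP = 45300000 bits (5662500 bytes)


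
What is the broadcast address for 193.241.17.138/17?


Network: 193.241.0.0/17
Host bits = 15
Set all host bits to 1:
Broadcast: 193.241.127.255


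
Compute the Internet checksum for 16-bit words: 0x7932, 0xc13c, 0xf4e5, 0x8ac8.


Sum all words (with carry folding):
+ 0x7932 = 0x7932
+ 0xc13c = 0x3a6f
+ 0xf4e5 = 0x2f55
+ 0x8ac8 = 0xba1d
One's complement: ~0xba1d
Checksum = 0x45e2


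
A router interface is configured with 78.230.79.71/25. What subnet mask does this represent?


/25 means 25 network bits, 7 host bits
Binary: 11111111111111111111111110000000
Mask: 255.255.255.128


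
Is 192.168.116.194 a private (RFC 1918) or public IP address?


RFC 1918 private ranges:
  10.0.0.0/8 (10.0.0.0 - 10.255.255.255)
  172.16.0.0/12 (172.16.0.0 - 172.31.255.255)
  192.168.0.0/16 (192.168.0.0 - 192.168.255.255)
Private (in 192.168.0.0/16)


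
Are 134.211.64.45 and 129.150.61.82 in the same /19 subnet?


Mask: 255.255.224.0
134.211.64.45 AND mask = 134.211.64.0
129.150.61.82 AND mask = 129.150.32.0
No, different subnets (134.211.64.0 vs 129.150.32.0)


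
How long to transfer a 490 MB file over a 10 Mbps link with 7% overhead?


Effective throughput = 10 * (1 - 7/100) = 9.3 Mbps
File size in Mb = 490 * 8 = 3920 Mb
Time = 3920 / 9.3
Time = 421.5054 seconds


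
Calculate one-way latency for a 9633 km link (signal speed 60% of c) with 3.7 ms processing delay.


Speed = 0.6 * 3e5 km/s = 180000 km/s
Propagation delay = 9633 / 180000 = 0.0535 s = 53.5167 ms
Processing delay = 3.7 ms
Total one-way latency = 57.2167 ms


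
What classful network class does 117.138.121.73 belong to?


First octet: 117
Binary: 01110101
0xxxxxxx -> Class A (1-126)
Class A, default mask 255.0.0.0 (/8)


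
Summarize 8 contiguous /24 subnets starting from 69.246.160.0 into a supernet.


Original prefix: /24
Number of subnets: 8 = 2^3
New prefix = 24 - 3 = 21
Supernet: 69.246.160.0/21


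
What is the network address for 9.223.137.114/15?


IP:   00001001.11011111.10001001.01110010
Mask: 11111111.11111110.00000000.00000000
AND operation:
Net:  00001001.11011110.00000000.00000000
Network: 9.222.0.0/15


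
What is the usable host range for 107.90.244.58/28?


Network: 107.90.244.48
Broadcast: 107.90.244.63
First usable = network + 1
Last usable = broadcast - 1
Range: 107.90.244.49 to 107.90.244.62


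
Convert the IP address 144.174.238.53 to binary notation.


144 = 10010000
174 = 10101110
238 = 11101110
53 = 00110101
Binary: 10010000.10101110.11101110.00110101


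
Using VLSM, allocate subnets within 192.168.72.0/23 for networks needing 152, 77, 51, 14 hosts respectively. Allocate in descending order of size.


152 hosts -> /24 (254 usable): 192.168.72.0/24
77 hosts -> /25 (126 usable): 192.168.73.0/25
51 hosts -> /26 (62 usable): 192.168.73.128/26
14 hosts -> /28 (14 usable): 192.168.73.192/28
Allocation: 192.168.72.0/24 (152 hosts, 254 usable); 192.168.73.0/25 (77 hosts, 126 usable); 192.168.73.128/26 (51 hosts, 62 usable); 192.168.73.192/28 (14 hosts, 14 usable)


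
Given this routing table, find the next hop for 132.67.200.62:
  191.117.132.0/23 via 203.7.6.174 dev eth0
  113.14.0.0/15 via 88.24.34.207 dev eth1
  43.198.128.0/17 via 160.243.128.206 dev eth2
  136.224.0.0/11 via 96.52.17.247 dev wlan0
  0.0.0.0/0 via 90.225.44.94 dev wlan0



Longest prefix match for 132.67.200.62:
  /23 191.117.132.0: no
  /15 113.14.0.0: no
  /17 43.198.128.0: no
  /11 136.224.0.0: no
  /0 0.0.0.0: MATCH
Selected: next-hop 90.225.44.94 via wlan0 (matched /0)


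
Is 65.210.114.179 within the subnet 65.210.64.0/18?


Subnet network: 65.210.64.0
Test IP AND mask: 65.210.64.0
Yes, 65.210.114.179 is in 65.210.64.0/18


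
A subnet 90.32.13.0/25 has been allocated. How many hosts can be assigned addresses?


Host bits = 32 - 25 = 7
Total addresses = 2^7 = 128
Usable = total - 2 (network and broadcast)
Usable hosts: 126


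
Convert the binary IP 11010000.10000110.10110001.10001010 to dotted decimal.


11010000 = 208
10000110 = 134
10110001 = 177
10001010 = 138
IP: 208.134.177.138


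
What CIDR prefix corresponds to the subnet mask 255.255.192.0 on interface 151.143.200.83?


Binary: 11111111.11111111.11000000.00000000
Count leading 1s
Prefix: /18


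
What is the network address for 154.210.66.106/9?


IP:   10011010.11010010.01000010.01101010
Mask: 11111111.10000000.00000000.00000000
AND operation:
Net:  10011010.10000000.00000000.00000000
Network: 154.128.0.0/9


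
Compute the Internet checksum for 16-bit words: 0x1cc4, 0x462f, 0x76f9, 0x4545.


Sum all words (with carry folding):
+ 0x1cc4 = 0x1cc4
+ 0x462f = 0x62f3
+ 0x76f9 = 0xd9ec
+ 0x4545 = 0x1f32
One's complement: ~0x1f32
Checksum = 0xe0cd


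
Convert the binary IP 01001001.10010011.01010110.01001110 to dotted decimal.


01001001 = 73
10010011 = 147
01010110 = 86
01001110 = 78
IP: 73.147.86.78


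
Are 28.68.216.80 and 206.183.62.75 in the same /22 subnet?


Mask: 255.255.252.0
28.68.216.80 AND mask = 28.68.216.0
206.183.62.75 AND mask = 206.183.60.0
No, different subnets (28.68.216.0 vs 206.183.60.0)


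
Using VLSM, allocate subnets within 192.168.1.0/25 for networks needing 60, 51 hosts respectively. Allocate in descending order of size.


60 hosts -> /26 (62 usable): 192.168.1.0/26
51 hosts -> /26 (62 usable): 192.168.1.64/26
Allocation: 192.168.1.0/26 (60 hosts, 62 usable); 192.168.1.64/26 (51 hosts, 62 usable)


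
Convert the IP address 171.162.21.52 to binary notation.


171 = 10101011
162 = 10100010
21 = 00010101
52 = 00110100
Binary: 10101011.10100010.00010101.00110100


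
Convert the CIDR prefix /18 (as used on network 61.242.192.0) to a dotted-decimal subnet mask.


/18 means 18 network bits, 14 host bits
Binary: 11111111111111111100000000000000
Mask: 255.255.192.0


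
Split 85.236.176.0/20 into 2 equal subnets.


New prefix = 20 + 1 = 21
Each subnet has 2048 addresses
  85.236.176.0/21
  85.236.184.0/21
Subnets: 85.236.176.0/21, 85.236.184.0/21


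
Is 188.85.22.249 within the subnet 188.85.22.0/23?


Subnet network: 188.85.22.0
Test IP AND mask: 188.85.22.0
Yes, 188.85.22.249 is in 188.85.22.0/23


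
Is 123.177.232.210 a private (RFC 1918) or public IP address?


RFC 1918 private ranges:
  10.0.0.0/8 (10.0.0.0 - 10.255.255.255)
  172.16.0.0/12 (172.16.0.0 - 172.31.255.255)
  192.168.0.0/16 (192.168.0.0 - 192.168.255.255)
Public (not in any RFC 1918 range)


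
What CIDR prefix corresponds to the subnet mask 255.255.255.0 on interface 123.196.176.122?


Binary: 11111111.11111111.11111111.00000000
Count leading 1s
Prefix: /24


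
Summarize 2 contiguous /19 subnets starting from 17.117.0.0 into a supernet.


Original prefix: /19
Number of subnets: 2 = 2^1
New prefix = 19 - 1 = 18
Supernet: 17.117.0.0/18


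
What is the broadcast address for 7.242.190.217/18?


Network: 7.242.128.0/18
Host bits = 14
Set all host bits to 1:
Broadcast: 7.242.191.255


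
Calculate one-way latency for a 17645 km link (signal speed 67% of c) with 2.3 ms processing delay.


Speed = 0.67 * 3e5 km/s = 201000 km/s
Propagation delay = 17645 / 201000 = 0.0878 s = 87.7861 ms
Processing delay = 2.3 ms
Total one-way latency = 90.0861 ms


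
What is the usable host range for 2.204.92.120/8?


Network: 2.0.0.0
Broadcast: 2.255.255.255
First usable = network + 1
Last usable = broadcast - 1
Range: 2.0.0.1 to 2.255.255.254


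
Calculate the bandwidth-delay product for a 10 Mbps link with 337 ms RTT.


BDP = bandwidth * RTT
= 10 Mbps * 337 ms
= 10 * 1e6 * 337 / 1000 bits
= 3370000 bits
= 421250 bytes
= 411.377 KB
BDP = 3370000 bits (421250 bytes)


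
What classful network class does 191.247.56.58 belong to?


First octet: 191
Binary: 10111111
10xxxxxx -> Class B (128-191)
Class B, default mask 255.255.0.0 (/16)


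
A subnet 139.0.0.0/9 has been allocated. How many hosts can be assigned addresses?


Host bits = 32 - 9 = 23
Total addresses = 2^23 = 8388608
Usable = total - 2 (network and broadcast)
Usable hosts: 8388606


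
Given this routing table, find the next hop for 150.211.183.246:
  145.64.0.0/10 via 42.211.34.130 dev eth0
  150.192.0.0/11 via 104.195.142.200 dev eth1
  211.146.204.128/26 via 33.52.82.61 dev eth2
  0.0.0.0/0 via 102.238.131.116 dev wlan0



Longest prefix match for 150.211.183.246:
  /10 145.64.0.0: no
  /11 150.192.0.0: MATCH
  /26 211.146.204.128: no
  /0 0.0.0.0: MATCH
Selected: next-hop 104.195.142.200 via eth1 (matched /11)


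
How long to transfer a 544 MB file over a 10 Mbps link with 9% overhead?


Effective throughput = 10 * (1 - 9/100) = 9.1 Mbps
File size in Mb = 544 * 8 = 4352 Mb
Time = 4352 / 9.1
Time = 478.2418 seconds


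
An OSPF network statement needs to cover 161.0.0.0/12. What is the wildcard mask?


Subnet mask: 255.240.0.0
Wildcard = 255.255.255.255 - subnet mask
255 - 255 = 0
255 - 240 = 15
255 - 0 = 255
255 - 0 = 255
Wildcard: 0.15.255.255


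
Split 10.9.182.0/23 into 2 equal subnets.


New prefix = 23 + 1 = 24
Each subnet has 256 addresses
  10.9.182.0/24
  10.9.183.0/24
Subnets: 10.9.182.0/24, 10.9.183.0/24


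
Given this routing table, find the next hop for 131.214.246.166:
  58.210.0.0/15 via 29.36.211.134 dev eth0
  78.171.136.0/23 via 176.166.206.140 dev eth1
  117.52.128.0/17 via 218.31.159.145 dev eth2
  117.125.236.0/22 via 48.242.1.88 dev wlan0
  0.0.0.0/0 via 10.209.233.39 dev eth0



Longest prefix match for 131.214.246.166:
  /15 58.210.0.0: no
  /23 78.171.136.0: no
  /17 117.52.128.0: no
  /22 117.125.236.0: no
  /0 0.0.0.0: MATCH
Selected: next-hop 10.209.233.39 via eth0 (matched /0)


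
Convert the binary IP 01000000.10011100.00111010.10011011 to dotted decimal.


01000000 = 64
10011100 = 156
00111010 = 58
10011011 = 155
IP: 64.156.58.155


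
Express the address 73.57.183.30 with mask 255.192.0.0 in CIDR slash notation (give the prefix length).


Binary: 11111111.11000000.00000000.00000000
Count leading 1s
Prefix: /10


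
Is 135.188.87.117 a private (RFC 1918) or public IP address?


RFC 1918 private ranges:
  10.0.0.0/8 (10.0.0.0 - 10.255.255.255)
  172.16.0.0/12 (172.16.0.0 - 172.31.255.255)
  192.168.0.0/16 (192.168.0.0 - 192.168.255.255)
Public (not in any RFC 1918 range)


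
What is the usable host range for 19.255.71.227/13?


Network: 19.248.0.0
Broadcast: 19.255.255.255
First usable = network + 1
Last usable = broadcast - 1
Range: 19.248.0.1 to 19.255.255.254


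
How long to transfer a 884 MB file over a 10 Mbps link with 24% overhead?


Effective throughput = 10 * (1 - 24/100) = 7.6 Mbps
File size in Mb = 884 * 8 = 7072 Mb
Time = 7072 / 7.6
Time = 930.5263 seconds


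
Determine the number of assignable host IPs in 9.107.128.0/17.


Host bits = 32 - 17 = 15
Total addresses = 2^15 = 32768
Usable = total - 2 (network and broadcast)
Usable hosts: 32766


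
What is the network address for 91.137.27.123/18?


IP:   01011011.10001001.00011011.01111011
Mask: 11111111.11111111.11000000.00000000
AND operation:
Net:  01011011.10001001.00000000.00000000
Network: 91.137.0.0/18


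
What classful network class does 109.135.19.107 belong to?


First octet: 109
Binary: 01101101
0xxxxxxx -> Class A (1-126)
Class A, default mask 255.0.0.0 (/8)


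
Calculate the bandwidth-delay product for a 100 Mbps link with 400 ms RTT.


BDP = bandwidth * RTT
= 100 Mbps * 400 ms
= 100 * 1e6 * 400 / 1000 bits
= 40000000 bits
= 5000000 bytes
= 4882.8125 KB
BDP = 40000000 bits (5000000 bytes)


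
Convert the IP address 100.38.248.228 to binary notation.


100 = 01100100
38 = 00100110
248 = 11111000
228 = 11100100
Binary: 01100100.00100110.11111000.11100100


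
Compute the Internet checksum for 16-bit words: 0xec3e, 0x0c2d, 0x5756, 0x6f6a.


Sum all words (with carry folding):
+ 0xec3e = 0xec3e
+ 0x0c2d = 0xf86b
+ 0x5756 = 0x4fc2
+ 0x6f6a = 0xbf2c
One's complement: ~0xbf2c
Checksum = 0x40d3


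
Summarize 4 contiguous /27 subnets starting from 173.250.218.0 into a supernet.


Original prefix: /27
Number of subnets: 4 = 2^2
New prefix = 27 - 2 = 25
Supernet: 173.250.218.0/25


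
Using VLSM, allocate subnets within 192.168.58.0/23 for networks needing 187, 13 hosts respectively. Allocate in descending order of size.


187 hosts -> /24 (254 usable): 192.168.58.0/24
13 hosts -> /28 (14 usable): 192.168.59.0/28
Allocation: 192.168.58.0/24 (187 hosts, 254 usable); 192.168.59.0/28 (13 hosts, 14 usable)


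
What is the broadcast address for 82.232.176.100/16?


Network: 82.232.0.0/16
Host bits = 16
Set all host bits to 1:
Broadcast: 82.232.255.255


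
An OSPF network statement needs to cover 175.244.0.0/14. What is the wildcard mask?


Subnet mask: 255.252.0.0
Wildcard = 255.255.255.255 - subnet mask
255 - 255 = 0
255 - 252 = 3
255 - 0 = 255
255 - 0 = 255
Wildcard: 0.3.255.255


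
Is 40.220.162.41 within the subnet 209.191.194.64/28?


Subnet network: 209.191.194.64
Test IP AND mask: 40.220.162.32
No, 40.220.162.41 is not in 209.191.194.64/28


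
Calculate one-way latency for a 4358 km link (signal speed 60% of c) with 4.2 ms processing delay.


Speed = 0.6 * 3e5 km/s = 180000 km/s
Propagation delay = 4358 / 180000 = 0.0242 s = 24.2111 ms
Processing delay = 4.2 ms
Total one-way latency = 28.4111 ms


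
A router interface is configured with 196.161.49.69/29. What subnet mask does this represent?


/29 means 29 network bits, 3 host bits
Binary: 11111111111111111111111111111000
Mask: 255.255.255.248


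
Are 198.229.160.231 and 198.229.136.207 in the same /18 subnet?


Mask: 255.255.192.0
198.229.160.231 AND mask = 198.229.128.0
198.229.136.207 AND mask = 198.229.128.0
Yes, same subnet (198.229.128.0)


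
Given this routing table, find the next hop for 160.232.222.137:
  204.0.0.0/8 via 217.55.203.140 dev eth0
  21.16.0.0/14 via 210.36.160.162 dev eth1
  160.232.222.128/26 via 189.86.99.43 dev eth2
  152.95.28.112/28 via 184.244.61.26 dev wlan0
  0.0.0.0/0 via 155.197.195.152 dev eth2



Longest prefix match for 160.232.222.137:
  /8 204.0.0.0: no
  /14 21.16.0.0: no
  /26 160.232.222.128: MATCH
  /28 152.95.28.112: no
  /0 0.0.0.0: MATCH
Selected: next-hop 189.86.99.43 via eth2 (matched /26)


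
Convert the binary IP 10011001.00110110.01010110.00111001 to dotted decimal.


10011001 = 153
00110110 = 54
01010110 = 86
00111001 = 57
IP: 153.54.86.57


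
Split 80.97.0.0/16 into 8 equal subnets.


New prefix = 16 + 3 = 19
Each subnet has 8192 addresses
  80.97.0.0/19
  80.97.32.0/19
  80.97.64.0/19
  80.97.96.0/19
  80.97.128.0/19
  80.97.160.0/19
  80.97.192.0/19
  80.97.224.0/19
Subnets: 80.97.0.0/19, 80.97.32.0/19, 80.97.64.0/19, 80.97.96.0/19, 80.97.128.0/19, 80.97.160.0/19, 80.97.192.0/19, 80.97.224.0/19
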